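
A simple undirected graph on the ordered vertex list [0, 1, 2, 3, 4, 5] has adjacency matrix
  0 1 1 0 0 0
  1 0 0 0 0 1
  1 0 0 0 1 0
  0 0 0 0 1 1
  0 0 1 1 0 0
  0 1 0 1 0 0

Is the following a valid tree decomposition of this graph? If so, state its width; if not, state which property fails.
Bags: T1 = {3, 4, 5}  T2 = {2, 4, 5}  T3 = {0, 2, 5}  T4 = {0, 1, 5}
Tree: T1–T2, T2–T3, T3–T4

Vertex coverage: the bags together contain {0, 1, 2, 3, 4, 5}, the full vertex set. Edge coverage: each edge of G has both endpoints in at least one bag. Running intersection: for every vertex, the bags containing it form a connected subtree. All three properties hold, so this is a valid tree decomposition of width max|bag| − 1 = 2, and hence tw(G) ≤ 2.

Yes; width 2.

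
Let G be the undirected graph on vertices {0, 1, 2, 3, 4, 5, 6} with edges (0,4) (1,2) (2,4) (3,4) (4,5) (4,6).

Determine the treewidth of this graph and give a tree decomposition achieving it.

Treewidth 1.
Bags: B1 = {1, 2}  B2 = {2, 4}  B3 = {4, 5}  B4 = {4, 6}  B5 = {3, 4}  B6 = {0, 4}
Tree: B1–B2, B2–B3, B3–B4, B2–B5, B3–B6

Every bag has size at most 2, so the width is 2 − 1 = 1 and tw(G) ≤ 1. Since G has at least one edge (e.g. 2–1), it is not an edgeless graph, so tw(G) ≥ 1. The upper and lower bounds meet at 1, so that is the treewidth.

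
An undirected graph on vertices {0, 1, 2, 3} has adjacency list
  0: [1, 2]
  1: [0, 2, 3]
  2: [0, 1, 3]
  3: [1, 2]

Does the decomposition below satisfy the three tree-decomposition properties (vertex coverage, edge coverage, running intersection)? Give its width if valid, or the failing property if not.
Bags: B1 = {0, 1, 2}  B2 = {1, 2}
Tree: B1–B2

A tree decomposition must satisfy three properties: every vertex lies in some bag; for every edge, both endpoints lie together in some bag; and for every vertex, the bags containing it form a connected subtree. Here vertex 3 appears in no bag, so the decomposition is invalid.

No — vertex 3 appears in no bag.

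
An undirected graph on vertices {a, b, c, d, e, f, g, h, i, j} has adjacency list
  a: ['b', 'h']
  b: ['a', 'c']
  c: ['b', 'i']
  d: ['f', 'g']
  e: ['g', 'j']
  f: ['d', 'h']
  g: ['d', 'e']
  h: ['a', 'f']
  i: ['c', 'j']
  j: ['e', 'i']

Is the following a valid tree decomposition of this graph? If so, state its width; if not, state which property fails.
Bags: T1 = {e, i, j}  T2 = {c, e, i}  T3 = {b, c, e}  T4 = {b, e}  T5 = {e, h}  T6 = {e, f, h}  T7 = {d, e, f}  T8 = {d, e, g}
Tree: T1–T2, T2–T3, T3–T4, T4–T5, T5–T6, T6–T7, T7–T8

A tree decomposition must satisfy three properties: every vertex lies in some bag; for every edge, both endpoints lie together in some bag; and for every vertex, the bags containing it form a connected subtree. Here vertex a appears in no bag, so the decomposition is invalid.

No — vertex a appears in no bag.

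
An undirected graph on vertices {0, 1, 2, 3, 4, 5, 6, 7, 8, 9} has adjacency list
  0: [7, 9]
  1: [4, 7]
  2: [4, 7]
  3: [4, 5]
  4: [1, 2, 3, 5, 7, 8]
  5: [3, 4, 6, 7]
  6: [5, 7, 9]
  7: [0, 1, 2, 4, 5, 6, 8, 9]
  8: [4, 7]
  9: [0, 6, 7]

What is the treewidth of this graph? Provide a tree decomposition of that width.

Treewidth 2.
One such decomposition:
Bags: B1 = {5, 6, 7}  B2 = {4, 5, 7}  B3 = {4, 7, 8}  B4 = {3, 4, 5}  B5 = {6, 7, 9}  B6 = {2, 4, 7}  B7 = {0, 7, 9}  B8 = {1, 4, 7}
Tree: B1–B2, B2–B3, B2–B4, B1–B5, B3–B6, B5–B7, B2–B8

The largest bag has 3 vertices, giving width 2; this decomposition certifies tw(G) ≤ 2. On the other hand G contains the 3-clique {3, 4, 5}. A clique must lie in a single bag of any decomposition, so no decomposition can have width below 2. Combining the bounds, tw(G) = 2.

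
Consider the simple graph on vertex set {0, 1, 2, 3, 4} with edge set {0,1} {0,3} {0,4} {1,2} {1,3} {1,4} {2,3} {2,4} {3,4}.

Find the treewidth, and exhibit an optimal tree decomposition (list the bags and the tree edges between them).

Each bag holds 4 vertices, so the decomposition has width 3, which upper-bounds the treewidth. For the lower bound, the 4 vertices {0, 1, 3, 4} are pairwise adjacent, and any tree decomposition puts a clique entirely inside one bag — forcing width ≥ 3. The upper and lower bounds meet at 3, so that is the treewidth.

Treewidth 3.
One such decomposition:
Bags: B1 = {0, 1, 3, 4}  B2 = {1, 2, 3, 4}
Tree: B1–B2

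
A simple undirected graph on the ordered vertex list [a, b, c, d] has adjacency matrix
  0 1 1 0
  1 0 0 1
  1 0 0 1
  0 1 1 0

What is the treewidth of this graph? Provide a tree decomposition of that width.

Treewidth 2.
Bags: B1 = {a, b, d}  B2 = {a, c, d}
Tree: B1–B2

Each bag holds 3 vertices, so the decomposition has width 2, which upper-bounds the treewidth. The edges d–b–a–c–d form a cycle, so G is not a tree and its treewidth is at least 2. Combining the bounds, tw(G) = 2.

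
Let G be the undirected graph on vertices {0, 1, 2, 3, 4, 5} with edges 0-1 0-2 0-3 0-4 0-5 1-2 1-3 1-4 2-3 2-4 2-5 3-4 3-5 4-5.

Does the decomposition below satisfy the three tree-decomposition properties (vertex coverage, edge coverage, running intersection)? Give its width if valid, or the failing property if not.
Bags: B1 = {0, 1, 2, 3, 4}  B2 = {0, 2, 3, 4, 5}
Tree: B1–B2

Yes; width 4.

Vertex coverage: the bags together contain {0, 1, 2, 3, 4, 5}, the full vertex set. Edge coverage: each edge of G has both endpoints in at least one bag. Running intersection: for every vertex, the bags containing it form a connected subtree. All three properties hold, so this is a valid tree decomposition of width max|bag| − 1 = 4, and hence tw(G) ≤ 4.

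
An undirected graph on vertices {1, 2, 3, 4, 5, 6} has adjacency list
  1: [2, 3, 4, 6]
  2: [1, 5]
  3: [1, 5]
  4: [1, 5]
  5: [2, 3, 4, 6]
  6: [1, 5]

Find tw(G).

A width-2 tree decomposition is:
Bags: B1 = {1, 5, 6}  B2 = {1, 3, 5}  B3 = {1, 2, 5}  B4 = {1, 4, 5}
Tree: B1–B2, B2–B3, B3–B4
Every bag has size at most 3, so the width is 3 − 1 = 2 and tw(G) ≤ 2. Since 5–6–1–3–5 is a cycle in G, G is not acyclic. Forests are exactly the graphs of treewidth ≤ 1, so tw(G) ≥ 2. Hence tw(G) = 2 exactly.

2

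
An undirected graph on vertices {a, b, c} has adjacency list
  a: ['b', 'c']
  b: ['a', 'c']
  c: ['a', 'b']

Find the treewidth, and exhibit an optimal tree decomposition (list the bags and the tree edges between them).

Treewidth 2.
Bags: B1 = {a, b, c}
Tree: (single bag)

A single bag containing all 3 vertices is trivially a valid decomposition of width 2. Conversely, {a, b, c} is a clique of size 3, and the vertices of any clique must share a bag in every tree decomposition; so some bag has ≥ 3 vertices and tw(G) ≥ 2. The upper and lower bounds meet at 2, so that is the treewidth.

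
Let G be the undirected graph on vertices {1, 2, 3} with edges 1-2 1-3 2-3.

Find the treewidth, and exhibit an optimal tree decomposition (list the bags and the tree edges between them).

A single bag containing all 3 vertices is trivially a valid decomposition of width 2. For the lower bound, the 3 vertices {1, 2, 3} are pairwise adjacent, and any tree decomposition puts a clique entirely inside one bag — forcing width ≥ 2. Hence tw(G) = 2 exactly.

Treewidth 2.
One such decomposition:
Bags: B1 = {1, 2, 3}
Tree: (single bag)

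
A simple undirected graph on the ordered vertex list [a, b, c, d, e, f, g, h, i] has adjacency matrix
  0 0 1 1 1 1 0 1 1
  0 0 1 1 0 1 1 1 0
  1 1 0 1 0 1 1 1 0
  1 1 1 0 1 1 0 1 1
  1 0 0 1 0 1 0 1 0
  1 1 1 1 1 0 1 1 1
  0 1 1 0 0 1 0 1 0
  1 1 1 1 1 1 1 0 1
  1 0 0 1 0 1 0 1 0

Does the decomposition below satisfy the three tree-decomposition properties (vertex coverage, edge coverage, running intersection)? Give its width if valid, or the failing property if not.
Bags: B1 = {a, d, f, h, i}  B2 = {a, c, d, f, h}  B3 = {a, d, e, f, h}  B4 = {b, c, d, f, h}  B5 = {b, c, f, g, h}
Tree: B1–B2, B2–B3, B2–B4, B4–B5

Every vertex of G appears in some bag (union = {a, b, c, d, e, f, g, h, i}); every edge is covered by a bag; and for each vertex v the set of bags containing v is connected in the bag tree. The decomposition is therefore valid. The largest bag has 5 vertices, so the width is 4.

Yes; width 4.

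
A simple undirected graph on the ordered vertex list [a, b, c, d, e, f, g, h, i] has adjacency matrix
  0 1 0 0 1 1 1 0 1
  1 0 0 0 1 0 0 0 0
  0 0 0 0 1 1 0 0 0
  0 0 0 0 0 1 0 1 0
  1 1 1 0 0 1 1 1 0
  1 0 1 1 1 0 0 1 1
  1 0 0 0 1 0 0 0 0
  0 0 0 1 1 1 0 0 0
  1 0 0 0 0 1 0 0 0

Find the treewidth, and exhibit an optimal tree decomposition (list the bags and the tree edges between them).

Treewidth 2.
One such decomposition:
Bags: B1 = {c, e, f}  B2 = {a, e, f}  B3 = {a, e, g}  B4 = {a, b, e}  B5 = {e, f, h}  B6 = {a, f, i}  B7 = {d, f, h}
Tree: B1–B2, B2–B3, B2–B4, B2–B5, B2–B6, B5–B7

The largest bag has 3 vertices, giving width 2; this decomposition certifies tw(G) ≤ 2. On the other hand G contains the 3-clique {a, e, g}. A clique must lie in a single bag of any decomposition, so no decomposition can have width below 2. Therefore the treewidth is 2.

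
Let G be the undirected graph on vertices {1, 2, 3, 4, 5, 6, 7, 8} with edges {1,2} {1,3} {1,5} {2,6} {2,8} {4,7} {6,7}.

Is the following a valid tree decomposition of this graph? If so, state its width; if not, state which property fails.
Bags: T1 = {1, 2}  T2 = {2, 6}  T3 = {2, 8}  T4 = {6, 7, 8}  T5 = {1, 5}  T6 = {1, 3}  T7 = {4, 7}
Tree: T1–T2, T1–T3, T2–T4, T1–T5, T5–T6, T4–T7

No — bags containing vertex 8 are not connected in the tree.

A tree decomposition must satisfy three properties: every vertex lies in some bag; for every edge, both endpoints lie together in some bag; and for every vertex, the bags containing it form a connected subtree. Here bags containing vertex 8 are not connected in the tree, so the decomposition is invalid.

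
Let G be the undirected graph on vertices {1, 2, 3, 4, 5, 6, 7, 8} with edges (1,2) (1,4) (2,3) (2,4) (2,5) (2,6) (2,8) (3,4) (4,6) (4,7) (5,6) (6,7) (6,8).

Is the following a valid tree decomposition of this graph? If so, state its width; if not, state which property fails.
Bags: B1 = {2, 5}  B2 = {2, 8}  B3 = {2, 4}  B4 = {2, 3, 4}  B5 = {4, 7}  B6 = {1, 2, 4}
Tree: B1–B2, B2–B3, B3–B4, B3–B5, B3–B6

A tree decomposition must satisfy three properties: every vertex lies in some bag; for every edge, both endpoints lie together in some bag; and for every vertex, the bags containing it form a connected subtree. Here vertex 6 appears in no bag, so the decomposition is invalid.

No — vertex 6 appears in no bag.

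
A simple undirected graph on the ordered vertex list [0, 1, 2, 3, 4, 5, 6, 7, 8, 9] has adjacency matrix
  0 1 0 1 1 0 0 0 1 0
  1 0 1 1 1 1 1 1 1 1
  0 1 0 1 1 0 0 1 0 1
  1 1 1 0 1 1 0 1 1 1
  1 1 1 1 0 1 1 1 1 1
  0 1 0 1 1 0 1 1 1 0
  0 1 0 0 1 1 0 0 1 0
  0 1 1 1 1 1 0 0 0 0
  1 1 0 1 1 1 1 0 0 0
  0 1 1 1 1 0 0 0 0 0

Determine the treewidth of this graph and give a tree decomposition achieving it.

Each bag holds 5 vertices, so the decomposition has width 4, which upper-bounds the treewidth. Conversely, {0, 1, 3, 4, 8} is a clique of size 5, and the vertices of any clique must share a bag in every tree decomposition; so some bag has ≥ 5 vertices and tw(G) ≥ 4. Therefore the treewidth is 4.

Treewidth 4.
One such decomposition:
Bags: B1 = {1, 3, 4, 5, 8}  B2 = {1, 4, 5, 6, 8}  B3 = {0, 1, 3, 4, 8}  B4 = {1, 3, 4, 5, 7}  B5 = {1, 2, 3, 4, 7}  B6 = {1, 2, 3, 4, 9}
Tree: B1–B2, B1–B3, B1–B4, B4–B5, B5–B6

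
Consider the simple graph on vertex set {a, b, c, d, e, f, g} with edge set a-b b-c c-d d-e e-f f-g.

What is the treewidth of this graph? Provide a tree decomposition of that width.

Treewidth 1.
One such decomposition:
Bags: B1 = {a, b}  B2 = {b, c}  B3 = {c, d}  B4 = {d, e}  B5 = {e, f}  B6 = {f, g}
Tree: B1–B2, B2–B3, B3–B4, B4–B5, B5–B6

The largest bag has 2 vertices, giving width 1; this decomposition certifies tw(G) ≤ 1. Any graph with an edge has treewidth ≥ 1, and G has the edge a–b. Hence tw(G) = 1 exactly.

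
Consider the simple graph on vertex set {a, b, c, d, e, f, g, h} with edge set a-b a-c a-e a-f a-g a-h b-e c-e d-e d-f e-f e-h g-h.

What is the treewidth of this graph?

A width-2 tree decomposition is:
Bags: B1 = {a, e, h}  B2 = {a, c, e}  B3 = {a, e, f}  B4 = {a, b, e}  B5 = {d, e, f}  B6 = {a, g, h}
Tree: B1–B2, B2–B3, B1–B4, B3–B5, B1–B6
Each bag holds 3 vertices, so the decomposition has width 2, which upper-bounds the treewidth. On the other hand G contains the 3-clique {d, e, f}. A clique must lie in a single bag of any decomposition, so no decomposition can have width below 2. The upper and lower bounds meet at 2, so that is the treewidth.

2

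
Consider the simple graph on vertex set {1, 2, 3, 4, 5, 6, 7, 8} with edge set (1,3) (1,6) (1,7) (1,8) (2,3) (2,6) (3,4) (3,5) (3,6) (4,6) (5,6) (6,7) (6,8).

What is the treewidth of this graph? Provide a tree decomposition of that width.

Treewidth 2.
Bags: B1 = {1, 3, 6}  B2 = {2, 3, 6}  B3 = {3, 5, 6}  B4 = {1, 6, 8}  B5 = {3, 4, 6}  B6 = {1, 6, 7}
Tree: B1–B2, B1–B3, B1–B4, B1–B5, B1–B6

Every bag has size at most 3, so the width is 3 − 1 = 2 and tw(G) ≤ 2. For the lower bound, the 3 vertices {1, 6, 8} are pairwise adjacent, and any tree decomposition puts a clique entirely inside one bag — forcing width ≥ 2. Therefore the treewidth is 2.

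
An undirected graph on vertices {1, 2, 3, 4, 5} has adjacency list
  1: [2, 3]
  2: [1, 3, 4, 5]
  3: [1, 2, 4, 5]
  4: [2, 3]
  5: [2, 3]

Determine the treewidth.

2

A width-2 tree decomposition is:
Bags: B1 = {1, 2, 3}  B2 = {2, 3, 5}  B3 = {2, 3, 4}
Tree: B1–B2, B1–B3
Each bag holds 3 vertices, so the decomposition has width 2, which upper-bounds the treewidth. Conversely, {1, 2, 3} is a clique of size 3, and the vertices of any clique must share a bag in every tree decomposition; so some bag has ≥ 3 vertices and tw(G) ≥ 2. Combining the bounds, tw(G) = 2.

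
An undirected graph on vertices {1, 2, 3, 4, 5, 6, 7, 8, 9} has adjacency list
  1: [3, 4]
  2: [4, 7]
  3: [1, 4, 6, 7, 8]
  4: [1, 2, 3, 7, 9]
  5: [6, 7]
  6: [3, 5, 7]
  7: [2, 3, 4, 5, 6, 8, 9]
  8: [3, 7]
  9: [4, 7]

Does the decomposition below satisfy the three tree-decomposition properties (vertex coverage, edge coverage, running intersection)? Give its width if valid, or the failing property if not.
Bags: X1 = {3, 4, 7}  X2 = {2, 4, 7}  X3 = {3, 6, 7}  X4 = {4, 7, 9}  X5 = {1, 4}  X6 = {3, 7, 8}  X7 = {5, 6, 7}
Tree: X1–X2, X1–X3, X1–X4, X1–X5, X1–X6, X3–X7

No — edge (3,1) lies in no bag.

A tree decomposition must satisfy three properties: every vertex lies in some bag; for every edge, both endpoints lie together in some bag; and for every vertex, the bags containing it form a connected subtree. Here edge (3,1) lies in no bag, so the decomposition is invalid.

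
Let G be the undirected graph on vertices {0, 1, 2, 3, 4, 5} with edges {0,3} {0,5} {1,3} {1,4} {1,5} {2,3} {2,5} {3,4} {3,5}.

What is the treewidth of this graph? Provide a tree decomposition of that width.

Treewidth 2.
One such decomposition:
Bags: B1 = {2, 3, 5}  B2 = {1, 3, 5}  B3 = {1, 3, 4}  B4 = {0, 3, 5}
Tree: B1–B2, B2–B3, B2–B4

Each bag holds 3 vertices, so the decomposition has width 2, which upper-bounds the treewidth. Conversely, {1, 3, 4} is a clique of size 3, and the vertices of any clique must share a bag in every tree decomposition; so some bag has ≥ 3 vertices and tw(G) ≥ 2. Therefore the treewidth is 2.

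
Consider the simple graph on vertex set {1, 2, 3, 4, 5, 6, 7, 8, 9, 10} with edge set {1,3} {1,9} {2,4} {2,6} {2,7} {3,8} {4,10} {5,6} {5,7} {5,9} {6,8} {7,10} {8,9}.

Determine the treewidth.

A width-2 tree decomposition is:
Bags: B1 = {1, 3, 9}  B2 = {3, 8, 9}  B3 = {5, 8, 9}  B4 = {5, 6, 8}  B5 = {5, 6, 7}  B6 = {2, 6, 7}  B7 = {2, 7, 10}  B8 = {2, 4, 10}
Tree: B1–B2, B2–B3, B3–B4, B4–B5, B5–B6, B6–B7, B7–B8
Every bag has size at most 3, so the width is 3 − 1 = 2 and tw(G) ≤ 2. Since 1–3–8–9–1 is a cycle in G, G is not acyclic. Forests are exactly the graphs of treewidth ≤ 1, so tw(G) ≥ 2. Hence tw(G) = 2 exactly.

2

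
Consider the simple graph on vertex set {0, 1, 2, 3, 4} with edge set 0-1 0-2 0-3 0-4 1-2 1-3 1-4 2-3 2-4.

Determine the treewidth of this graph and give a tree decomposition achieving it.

Treewidth 3.
One optimal decomposition is:
Bags: B1 = {0, 1, 2, 4}  B2 = {0, 1, 2, 3}
Tree: B1–B2

Every bag has size at most 4, so the width is 4 − 1 = 3 and tw(G) ≤ 3. On the other hand G contains the 4-clique {0, 1, 2, 3}. A clique must lie in a single bag of any decomposition, so no decomposition can have width below 3. Combining the bounds, tw(G) = 3.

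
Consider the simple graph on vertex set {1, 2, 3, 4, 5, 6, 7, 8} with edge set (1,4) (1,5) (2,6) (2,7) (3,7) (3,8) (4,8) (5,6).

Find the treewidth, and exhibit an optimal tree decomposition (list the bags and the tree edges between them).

The largest bag has 3 vertices, giving width 2; this decomposition certifies tw(G) ≤ 2. For the lower bound, G contains the cycle 8–4–1–5–6–2–7–3–8, so G is not a forest; only forests have treewidth ≤ 1, hence tw(G) ≥ 2. Therefore the treewidth is 2.

Treewidth 2.
One such decomposition:
Bags: B1 = {1, 4, 8}  B2 = {1, 5, 8}  B3 = {5, 6, 8}  B4 = {2, 6, 8}  B5 = {2, 7, 8}  B6 = {3, 7, 8}
Tree: B1–B2, B2–B3, B3–B4, B4–B5, B5–B6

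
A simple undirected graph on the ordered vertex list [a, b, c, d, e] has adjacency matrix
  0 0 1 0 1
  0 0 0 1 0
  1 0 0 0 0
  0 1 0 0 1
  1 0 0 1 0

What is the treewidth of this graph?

A width-1 tree decomposition is:
Bags: B1 = {a, c}  B2 = {a, e}  B3 = {d, e}  B4 = {b, d}
Tree: B1–B2, B2–B3, B3–B4
The largest bag has 2 vertices, giving width 1; this decomposition certifies tw(G) ≤ 1. Any graph with an edge has treewidth ≥ 1, and G has the edge c–a. Combining the bounds, tw(G) = 1.

1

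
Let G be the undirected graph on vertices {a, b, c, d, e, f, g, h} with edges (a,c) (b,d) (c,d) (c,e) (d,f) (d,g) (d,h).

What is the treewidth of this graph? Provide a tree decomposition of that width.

Treewidth 1.
One such decomposition:
Bags: B1 = {d, f}  B2 = {d, g}  B3 = {d, h}  B4 = {b, d}  B5 = {c, d}  B6 = {c, e}  B7 = {a, c}
Tree: B1–B2, B2–B3, B1–B4, B3–B5, B5–B6, B6–B7

Every bag has size at most 2, so the width is 2 − 1 = 1 and tw(G) ≤ 1. Since G has at least one edge (e.g. f–d), it is not an edgeless graph, so tw(G) ≥ 1. Therefore the treewidth is 1.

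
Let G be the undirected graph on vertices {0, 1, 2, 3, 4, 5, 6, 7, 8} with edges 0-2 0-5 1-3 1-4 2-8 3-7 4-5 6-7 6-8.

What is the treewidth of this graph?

2

A width-2 tree decomposition is:
Bags: B1 = {1, 3, 7}  B2 = {1, 4, 7}  B3 = {4, 5, 7}  B4 = {0, 5, 7}  B5 = {0, 2, 7}  B6 = {2, 7, 8}  B7 = {6, 7, 8}
Tree: B1–B2, B2–B3, B3–B4, B4–B5, B5–B6, B6–B7
Each bag holds 3 vertices, so the decomposition has width 2, which upper-bounds the treewidth. For the lower bound, G contains the cycle 7–3–1–4–5–0–2–8–6–7, so G is not a forest; only forests have treewidth ≤ 1, hence tw(G) ≥ 2. Hence tw(G) = 2 exactly.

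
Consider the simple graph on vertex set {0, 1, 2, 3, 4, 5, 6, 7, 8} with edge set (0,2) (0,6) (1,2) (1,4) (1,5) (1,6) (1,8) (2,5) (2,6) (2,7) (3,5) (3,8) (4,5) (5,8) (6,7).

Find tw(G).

2

A width-2 tree decomposition is:
Bags: B1 = {1, 2, 5}  B2 = {1, 2, 6}  B3 = {1, 5, 8}  B4 = {3, 5, 8}  B5 = {0, 2, 6}  B6 = {2, 6, 7}  B7 = {1, 4, 5}
Tree: B1–B2, B1–B3, B3–B4, B2–B5, B2–B6, B1–B7
The largest bag has 3 vertices, giving width 2; this decomposition certifies tw(G) ≤ 2. On the other hand G contains the 3-clique {0, 2, 6}. A clique must lie in a single bag of any decomposition, so no decomposition can have width below 2. Combining the bounds, tw(G) = 2.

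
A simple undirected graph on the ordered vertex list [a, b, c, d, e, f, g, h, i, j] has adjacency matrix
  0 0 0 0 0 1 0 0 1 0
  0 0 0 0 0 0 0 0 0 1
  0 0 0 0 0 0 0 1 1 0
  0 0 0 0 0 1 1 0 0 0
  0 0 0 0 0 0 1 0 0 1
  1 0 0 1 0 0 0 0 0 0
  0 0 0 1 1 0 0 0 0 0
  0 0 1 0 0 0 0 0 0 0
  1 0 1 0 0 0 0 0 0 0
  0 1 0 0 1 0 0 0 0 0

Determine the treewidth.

1

A width-1 tree decomposition is:
Bags: B1 = {c, h}  B2 = {c, i}  B3 = {a, i}  B4 = {a, f}  B5 = {d, f}  B6 = {d, g}  B7 = {e, g}  B8 = {e, j}  B9 = {b, j}
Tree: B1–B2, B2–B3, B3–B4, B4–B5, B5–B6, B6–B7, B7–B8, B8–B9
The largest bag has 2 vertices, giving width 1; this decomposition certifies tw(G) ≤ 1. Any graph with an edge has treewidth ≥ 1, and G has the edge h–c. Therefore the treewidth is 1.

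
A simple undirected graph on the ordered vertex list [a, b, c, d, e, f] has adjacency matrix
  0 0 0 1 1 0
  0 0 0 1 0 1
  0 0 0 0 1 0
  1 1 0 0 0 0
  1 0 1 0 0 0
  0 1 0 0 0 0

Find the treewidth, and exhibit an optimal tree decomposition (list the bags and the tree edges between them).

Treewidth 1.
One optimal decomposition is:
Bags: B1 = {c, e}  B2 = {a, e}  B3 = {a, d}  B4 = {b, d}  B5 = {b, f}
Tree: B1–B2, B2–B3, B3–B4, B4–B5

Each bag holds 2 vertices, so the decomposition has width 1, which upper-bounds the treewidth. Any graph with an edge has treewidth ≥ 1, and G has the edge c–e. Hence tw(G) = 1 exactly.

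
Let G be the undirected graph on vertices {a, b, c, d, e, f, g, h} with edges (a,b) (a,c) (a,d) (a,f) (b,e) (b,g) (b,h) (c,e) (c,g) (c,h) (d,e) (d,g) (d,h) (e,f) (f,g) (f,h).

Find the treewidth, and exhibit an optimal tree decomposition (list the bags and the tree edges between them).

The largest bag has 5 vertices, giving width 4; this decomposition certifies tw(G) ≤ 4. For the lower bound: the 5 vertex sets {c,h}, {d,g}, {a,f}, {b}, {e} are disjoint, each induces a connected subgraph, and every pair is joined by at least one edge of G. Contracting each set to a single vertex therefore yields K_{5} as a minor, and since treewidth is minor-monotone, tw(G) ≥ tw(K_{5}) = 4. The upper and lower bounds meet at 4, so that is the treewidth.

Treewidth 4.
Bags: B1 = {b, c, d, f, h}  B2 = {b, c, d, f, g}  B3 = {a, b, c, d, f}  B4 = {b, c, d, e, f}
Tree: B1–B2, B2–B3, B3–B4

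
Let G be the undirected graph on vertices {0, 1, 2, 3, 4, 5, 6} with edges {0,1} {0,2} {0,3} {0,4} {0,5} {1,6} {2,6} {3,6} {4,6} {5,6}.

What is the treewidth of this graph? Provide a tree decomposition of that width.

The largest bag has 3 vertices, giving width 2; this decomposition certifies tw(G) ≤ 2. Since 6–5–0–3–6 is a cycle in G, G is not acyclic. Forests are exactly the graphs of treewidth ≤ 1, so tw(G) ≥ 2. Therefore the treewidth is 2.

Treewidth 2.
One such decomposition:
Bags: B1 = {0, 5, 6}  B2 = {0, 3, 6}  B3 = {0, 4, 6}  B4 = {0, 1, 6}  B5 = {0, 2, 6}
Tree: B1–B2, B2–B3, B3–B4, B4–B5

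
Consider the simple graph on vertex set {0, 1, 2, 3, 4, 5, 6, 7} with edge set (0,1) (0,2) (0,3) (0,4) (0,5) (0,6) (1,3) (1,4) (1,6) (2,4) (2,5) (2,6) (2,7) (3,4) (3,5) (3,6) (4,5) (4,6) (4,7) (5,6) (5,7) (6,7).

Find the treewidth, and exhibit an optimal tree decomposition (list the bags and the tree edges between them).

Treewidth 4.
Bags: B1 = {2, 4, 5, 6, 7}  B2 = {0, 2, 4, 5, 6}  B3 = {0, 3, 4, 5, 6}  B4 = {0, 1, 3, 4, 6}
Tree: B1–B2, B2–B3, B3–B4

The largest bag has 5 vertices, giving width 4; this decomposition certifies tw(G) ≤ 4. On the other hand G contains the 5-clique {0, 2, 4, 5, 6}. A clique must lie in a single bag of any decomposition, so no decomposition can have width below 4. Combining the bounds, tw(G) = 4.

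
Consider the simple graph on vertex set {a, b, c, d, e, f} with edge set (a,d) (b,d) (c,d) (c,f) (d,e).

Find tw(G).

A width-1 tree decomposition is:
Bags: B1 = {a, d}  B2 = {c, d}  B3 = {b, d}  B4 = {d, e}  B5 = {c, f}
Tree: B1–B2, B1–B3, B1–B4, B2–B5
Each bag holds 2 vertices, so the decomposition has width 1, which upper-bounds the treewidth. G has an edge, so its treewidth is at least 1. Combining the bounds, tw(G) = 1.

1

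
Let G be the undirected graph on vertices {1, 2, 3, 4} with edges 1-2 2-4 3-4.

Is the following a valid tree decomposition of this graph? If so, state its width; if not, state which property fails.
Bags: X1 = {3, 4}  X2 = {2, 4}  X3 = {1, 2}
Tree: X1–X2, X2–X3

Checking the three conditions: (i) the bags cover all of {1, 2, 3, 4}; (ii) for each edge, some bag contains both endpoints; (iii) the bags containing any fixed vertex form a subtree. All hold, so the decomposition is valid with width 2 − 1 = 1.

Yes; width 1.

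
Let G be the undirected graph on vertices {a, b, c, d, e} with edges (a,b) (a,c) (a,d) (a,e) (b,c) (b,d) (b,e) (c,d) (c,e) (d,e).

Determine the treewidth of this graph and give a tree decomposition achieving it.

With just one bag of size 5, the width is 5 − 1 = 4, so tw(G) ≤ 4. For the lower bound, the 5 vertices {a, b, c, d, e} are pairwise adjacent, and any tree decomposition puts a clique entirely inside one bag — forcing width ≥ 4. Hence tw(G) = 4 exactly.

Treewidth 4.
One optimal decomposition is:
Bags: B1 = {a, b, c, d, e}
Tree: (single bag)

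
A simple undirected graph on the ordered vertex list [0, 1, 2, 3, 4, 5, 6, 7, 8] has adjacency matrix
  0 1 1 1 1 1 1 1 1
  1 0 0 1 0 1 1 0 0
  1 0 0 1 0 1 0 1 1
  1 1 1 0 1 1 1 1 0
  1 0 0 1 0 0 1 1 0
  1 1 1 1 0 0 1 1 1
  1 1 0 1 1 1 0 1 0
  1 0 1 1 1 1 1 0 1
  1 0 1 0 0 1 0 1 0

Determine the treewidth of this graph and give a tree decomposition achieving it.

Each bag holds 5 vertices, so the decomposition has width 4, which upper-bounds the treewidth. Conversely, {0, 2, 5, 7, 8} is a clique of size 5, and the vertices of any clique must share a bag in every tree decomposition; so some bag has ≥ 5 vertices and tw(G) ≥ 4. Combining the bounds, tw(G) = 4.

Treewidth 4.
One such decomposition:
Bags: B1 = {0, 3, 4, 6, 7}  B2 = {0, 3, 5, 6, 7}  B3 = {0, 2, 3, 5, 7}  B4 = {0, 2, 5, 7, 8}  B5 = {0, 1, 3, 5, 6}
Tree: B1–B2, B2–B3, B3–B4, B2–B5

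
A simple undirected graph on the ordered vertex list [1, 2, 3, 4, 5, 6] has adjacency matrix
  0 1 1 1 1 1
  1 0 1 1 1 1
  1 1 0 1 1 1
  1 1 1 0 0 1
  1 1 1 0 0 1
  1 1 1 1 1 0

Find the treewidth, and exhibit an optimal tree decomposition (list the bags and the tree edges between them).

Treewidth 4.
Bags: B1 = {1, 2, 3, 4, 6}  B2 = {1, 2, 3, 5, 6}
Tree: B1–B2

The largest bag has 5 vertices, giving width 4; this decomposition certifies tw(G) ≤ 4. For the lower bound, the 5 vertices {1, 2, 3, 4, 6} are pairwise adjacent, and any tree decomposition puts a clique entirely inside one bag — forcing width ≥ 4. Therefore the treewidth is 4.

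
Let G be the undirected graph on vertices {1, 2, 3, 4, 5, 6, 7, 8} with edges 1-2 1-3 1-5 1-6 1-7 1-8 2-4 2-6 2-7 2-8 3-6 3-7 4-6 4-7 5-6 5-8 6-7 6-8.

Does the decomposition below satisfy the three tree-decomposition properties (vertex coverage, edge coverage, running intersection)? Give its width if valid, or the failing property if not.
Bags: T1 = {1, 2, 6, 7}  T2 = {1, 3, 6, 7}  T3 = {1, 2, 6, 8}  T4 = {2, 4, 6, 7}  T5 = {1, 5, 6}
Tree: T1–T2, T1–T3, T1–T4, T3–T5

No — edge (8,5) lies in no bag.

A tree decomposition must satisfy three properties: every vertex lies in some bag; for every edge, both endpoints lie together in some bag; and for every vertex, the bags containing it form a connected subtree. Here edge (8,5) lies in no bag, so the decomposition is invalid.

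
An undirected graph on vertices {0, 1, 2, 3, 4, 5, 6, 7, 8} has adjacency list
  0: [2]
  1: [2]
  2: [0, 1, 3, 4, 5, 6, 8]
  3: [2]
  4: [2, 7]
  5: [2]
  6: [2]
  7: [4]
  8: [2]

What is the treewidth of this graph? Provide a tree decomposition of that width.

Treewidth 1.
One optimal decomposition is:
Bags: B1 = {2, 3}  B2 = {2, 6}  B3 = {2, 5}  B4 = {2, 8}  B5 = {2, 4}  B6 = {0, 2}  B7 = {1, 2}  B8 = {4, 7}
Tree: B1–B2, B1–B3, B3–B4, B2–B5, B2–B6, B4–B7, B5–B8

The largest bag has 2 vertices, giving width 1; this decomposition certifies tw(G) ≤ 1. G has an edge, so its treewidth is at least 1. Therefore the treewidth is 1.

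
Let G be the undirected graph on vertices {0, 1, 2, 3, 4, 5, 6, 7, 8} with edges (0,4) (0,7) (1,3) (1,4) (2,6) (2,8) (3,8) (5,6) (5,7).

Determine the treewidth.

A width-2 tree decomposition is:
Bags: B1 = {1, 3, 8}  B2 = {1, 2, 8}  B3 = {1, 2, 6}  B4 = {1, 5, 6}  B5 = {1, 5, 7}  B6 = {0, 1, 7}  B7 = {0, 1, 4}
Tree: B1–B2, B2–B3, B3–B4, B4–B5, B5–B6, B6–B7
Each bag holds 3 vertices, so the decomposition has width 2, which upper-bounds the treewidth. The edges 1–3–8–2–6–5–7–0–4–1 form a cycle, so G is not a tree and its treewidth is at least 2. Hence tw(G) = 2 exactly.

2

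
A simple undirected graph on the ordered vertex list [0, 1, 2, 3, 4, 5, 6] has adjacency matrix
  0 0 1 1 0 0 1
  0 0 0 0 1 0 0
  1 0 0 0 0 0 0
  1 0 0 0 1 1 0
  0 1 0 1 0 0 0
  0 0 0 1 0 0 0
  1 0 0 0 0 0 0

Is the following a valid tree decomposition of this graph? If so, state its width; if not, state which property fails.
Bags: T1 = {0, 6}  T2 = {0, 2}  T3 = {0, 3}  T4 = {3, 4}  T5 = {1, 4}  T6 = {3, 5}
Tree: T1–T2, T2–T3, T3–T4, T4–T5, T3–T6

Yes; width 1.

Every vertex of G appears in some bag (union = {0, 1, 2, 3, 4, 5, 6}); every edge is covered by a bag; and for each vertex v the set of bags containing v is connected in the bag tree. The decomposition is therefore valid. The largest bag has 2 vertices, so the width is 1.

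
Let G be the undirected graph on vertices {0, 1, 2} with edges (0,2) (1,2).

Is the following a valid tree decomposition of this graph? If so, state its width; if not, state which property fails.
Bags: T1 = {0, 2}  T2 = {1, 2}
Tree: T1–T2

Yes; width 1.

Every vertex of G appears in some bag (union = {0, 1, 2}); every edge is covered by a bag; and for each vertex v the set of bags containing v is connected in the bag tree. The decomposition is therefore valid. The largest bag has 2 vertices, so the width is 1.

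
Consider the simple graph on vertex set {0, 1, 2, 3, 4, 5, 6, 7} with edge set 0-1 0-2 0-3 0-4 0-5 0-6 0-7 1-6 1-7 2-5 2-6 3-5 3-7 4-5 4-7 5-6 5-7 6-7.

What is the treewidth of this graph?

A width-3 tree decomposition is:
Bags: B1 = {0, 3, 5, 7}  B2 = {0, 5, 6, 7}  B3 = {0, 2, 5, 6}  B4 = {0, 1, 6, 7}  B5 = {0, 4, 5, 7}
Tree: B1–B2, B2–B3, B2–B4, B1–B5
Every bag has size at most 4, so the width is 4 − 1 = 3 and tw(G) ≤ 3. For the lower bound, the 4 vertices {0, 1, 6, 7} are pairwise adjacent, and any tree decomposition puts a clique entirely inside one bag — forcing width ≥ 3. The upper and lower bounds meet at 3, so that is the treewidth.

3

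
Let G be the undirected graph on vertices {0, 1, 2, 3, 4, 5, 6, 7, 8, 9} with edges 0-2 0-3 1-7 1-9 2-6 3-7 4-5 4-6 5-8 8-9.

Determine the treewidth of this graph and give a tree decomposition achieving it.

Treewidth 2.
One such decomposition:
Bags: B1 = {2, 4, 6}  B2 = {2, 4, 5}  B3 = {2, 5, 8}  B4 = {2, 8, 9}  B5 = {1, 2, 9}  B6 = {1, 2, 7}  B7 = {2, 3, 7}  B8 = {0, 2, 3}
Tree: B1–B2, B2–B3, B3–B4, B4–B5, B5–B6, B6–B7, B7–B8

Each bag holds 3 vertices, so the decomposition has width 2, which upper-bounds the treewidth. For the lower bound, G contains the cycle 2–6–4–5–8–9–1–7–3–0–2, so G is not a forest; only forests have treewidth ≤ 1, hence tw(G) ≥ 2. Hence tw(G) = 2 exactly.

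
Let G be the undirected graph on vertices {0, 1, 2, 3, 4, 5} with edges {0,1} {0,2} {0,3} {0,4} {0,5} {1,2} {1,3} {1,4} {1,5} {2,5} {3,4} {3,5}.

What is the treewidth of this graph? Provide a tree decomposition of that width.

Treewidth 3.
Bags: B1 = {0, 1, 3, 4}  B2 = {0, 1, 3, 5}  B3 = {0, 1, 2, 5}
Tree: B1–B2, B2–B3

Each bag holds 4 vertices, so the decomposition has width 3, which upper-bounds the treewidth. On the other hand G contains the 4-clique {0, 1, 2, 5}. A clique must lie in a single bag of any decomposition, so no decomposition can have width below 3. Therefore the treewidth is 3.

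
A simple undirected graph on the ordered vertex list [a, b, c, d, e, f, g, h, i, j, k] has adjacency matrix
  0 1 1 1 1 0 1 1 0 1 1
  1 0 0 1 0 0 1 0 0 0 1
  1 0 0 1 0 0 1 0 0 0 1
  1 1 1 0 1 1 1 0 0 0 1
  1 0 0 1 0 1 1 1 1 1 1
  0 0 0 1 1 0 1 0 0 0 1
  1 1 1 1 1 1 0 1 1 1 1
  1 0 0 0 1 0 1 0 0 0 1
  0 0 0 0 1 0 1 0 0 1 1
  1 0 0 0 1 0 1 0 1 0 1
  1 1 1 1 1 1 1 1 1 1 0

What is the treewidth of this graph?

A width-4 tree decomposition is:
Bags: B1 = {a, d, e, g, k}  B2 = {a, c, d, g, k}  B3 = {a, e, g, h, k}  B4 = {a, e, g, j, k}  B5 = {d, e, f, g, k}  B6 = {e, g, i, j, k}  B7 = {a, b, d, g, k}
Tree: B1–B2, B1–B3, B3–B4, B1–B5, B4–B6, B1–B7
Each bag holds 5 vertices, so the decomposition has width 4, which upper-bounds the treewidth. Conversely, {a, d, e, g, k} is a clique of size 5, and the vertices of any clique must share a bag in every tree decomposition; so some bag has ≥ 5 vertices and tw(G) ≥ 4. Hence tw(G) = 4 exactly.

4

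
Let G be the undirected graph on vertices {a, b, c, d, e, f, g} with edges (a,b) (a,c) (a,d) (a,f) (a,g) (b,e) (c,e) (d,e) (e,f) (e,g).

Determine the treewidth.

2

A width-2 tree decomposition is:
Bags: B1 = {a, c, e}  B2 = {a, e, g}  B3 = {a, d, e}  B4 = {a, b, e}  B5 = {a, e, f}
Tree: B1–B2, B2–B3, B3–B4, B4–B5
Each bag holds 3 vertices, so the decomposition has width 2, which upper-bounds the treewidth. Since a–c–e–g–a is a cycle in G, G is not acyclic. Forests are exactly the graphs of treewidth ≤ 1, so tw(G) ≥ 2. Therefore the treewidth is 2.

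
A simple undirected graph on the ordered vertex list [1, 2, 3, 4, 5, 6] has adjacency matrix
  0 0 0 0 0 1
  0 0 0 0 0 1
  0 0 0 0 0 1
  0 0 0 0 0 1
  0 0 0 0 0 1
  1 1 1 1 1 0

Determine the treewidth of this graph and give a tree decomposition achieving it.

The largest bag has 2 vertices, giving width 1; this decomposition certifies tw(G) ≤ 1. Since G has at least one edge (e.g. 6–4), it is not an edgeless graph, so tw(G) ≥ 1. Therefore the treewidth is 1.

Treewidth 1.
One optimal decomposition is:
Bags: B1 = {4, 6}  B2 = {2, 6}  B3 = {1, 6}  B4 = {5, 6}  B5 = {3, 6}
Tree: B1–B2, B2–B3, B2–B4, B4–B5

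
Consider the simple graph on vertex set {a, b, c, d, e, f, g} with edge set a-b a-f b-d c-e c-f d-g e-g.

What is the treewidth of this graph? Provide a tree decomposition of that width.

Treewidth 2.
One such decomposition:
Bags: B1 = {b, d, g}  B2 = {a, b, g}  B3 = {a, f, g}  B4 = {c, f, g}  B5 = {c, e, g}
Tree: B1–B2, B2–B3, B3–B4, B4–B5

Every bag has size at most 3, so the width is 3 − 1 = 2 and tw(G) ≤ 2. Since g–d–b–a–f–c–e–g is a cycle in G, G is not acyclic. Forests are exactly the graphs of treewidth ≤ 1, so tw(G) ≥ 2. Therefore the treewidth is 2.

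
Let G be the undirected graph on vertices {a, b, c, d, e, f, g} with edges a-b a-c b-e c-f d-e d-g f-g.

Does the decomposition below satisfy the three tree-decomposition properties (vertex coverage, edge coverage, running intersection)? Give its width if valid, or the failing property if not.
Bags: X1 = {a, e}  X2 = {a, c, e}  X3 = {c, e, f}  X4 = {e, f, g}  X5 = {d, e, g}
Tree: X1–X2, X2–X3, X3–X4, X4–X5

No — vertex b appears in no bag.

A tree decomposition must satisfy three properties: every vertex lies in some bag; for every edge, both endpoints lie together in some bag; and for every vertex, the bags containing it form a connected subtree. Here vertex b appears in no bag, so the decomposition is invalid.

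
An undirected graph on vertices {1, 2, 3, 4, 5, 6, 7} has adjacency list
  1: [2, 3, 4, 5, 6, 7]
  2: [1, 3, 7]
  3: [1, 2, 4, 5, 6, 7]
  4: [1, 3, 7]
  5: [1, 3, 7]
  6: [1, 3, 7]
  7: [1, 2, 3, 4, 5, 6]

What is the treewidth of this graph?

3

A width-3 tree decomposition is:
Bags: B1 = {1, 3, 5, 7}  B2 = {1, 3, 4, 7}  B3 = {1, 3, 6, 7}  B4 = {1, 2, 3, 7}
Tree: B1–B2, B1–B3, B1–B4
Each bag holds 4 vertices, so the decomposition has width 3, which upper-bounds the treewidth. For the lower bound, the 4 vertices {1, 2, 3, 7} are pairwise adjacent, and any tree decomposition puts a clique entirely inside one bag — forcing width ≥ 3. Hence tw(G) = 3 exactly.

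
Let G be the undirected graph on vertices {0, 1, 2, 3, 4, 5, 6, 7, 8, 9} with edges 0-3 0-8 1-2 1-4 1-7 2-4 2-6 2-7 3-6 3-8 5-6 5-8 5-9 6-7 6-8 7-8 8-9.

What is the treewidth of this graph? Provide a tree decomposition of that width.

The largest bag has 3 vertices, giving width 2; this decomposition certifies tw(G) ≤ 2. Conversely, {0, 3, 8} is a clique of size 3, and the vertices of any clique must share a bag in every tree decomposition; so some bag has ≥ 3 vertices and tw(G) ≥ 2. Therefore the treewidth is 2.

Treewidth 2.
Bags: B1 = {6, 7, 8}  B2 = {2, 6, 7}  B3 = {3, 6, 8}  B4 = {5, 6, 8}  B5 = {1, 2, 7}  B6 = {0, 3, 8}  B7 = {1, 2, 4}  B8 = {5, 8, 9}
Tree: B1–B2, B1–B3, B1–B4, B2–B5, B3–B6, B5–B7, B4–B8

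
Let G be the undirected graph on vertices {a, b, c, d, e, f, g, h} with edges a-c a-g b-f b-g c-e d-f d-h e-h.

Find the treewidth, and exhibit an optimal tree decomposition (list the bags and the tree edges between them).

Every bag has size at most 3, so the width is 3 − 1 = 2 and tw(G) ≤ 2. Since g–a–c–e–h–d–f–b–g is a cycle in G, G is not acyclic. Forests are exactly the graphs of treewidth ≤ 1, so tw(G) ≥ 2. Therefore the treewidth is 2.

Treewidth 2.
One optimal decomposition is:
Bags: B1 = {a, c, g}  B2 = {c, e, g}  B3 = {e, g, h}  B4 = {d, g, h}  B5 = {d, f, g}  B6 = {b, f, g}
Tree: B1–B2, B2–B3, B3–B4, B4–B5, B5–B6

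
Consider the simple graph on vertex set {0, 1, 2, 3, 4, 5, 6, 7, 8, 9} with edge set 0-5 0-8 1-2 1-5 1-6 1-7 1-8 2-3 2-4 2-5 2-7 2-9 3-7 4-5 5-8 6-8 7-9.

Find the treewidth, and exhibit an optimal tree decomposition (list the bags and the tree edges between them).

Treewidth 2.
One such decomposition:
Bags: B1 = {1, 2, 7}  B2 = {1, 2, 5}  B3 = {1, 5, 8}  B4 = {2, 4, 5}  B5 = {2, 3, 7}  B6 = {0, 5, 8}  B7 = {1, 6, 8}  B8 = {2, 7, 9}
Tree: B1–B2, B2–B3, B2–B4, B1–B5, B3–B6, B3–B7, B1–B8

Each bag holds 3 vertices, so the decomposition has width 2, which upper-bounds the treewidth. On the other hand G contains the 3-clique {0, 5, 8}. A clique must lie in a single bag of any decomposition, so no decomposition can have width below 2. Therefore the treewidth is 2.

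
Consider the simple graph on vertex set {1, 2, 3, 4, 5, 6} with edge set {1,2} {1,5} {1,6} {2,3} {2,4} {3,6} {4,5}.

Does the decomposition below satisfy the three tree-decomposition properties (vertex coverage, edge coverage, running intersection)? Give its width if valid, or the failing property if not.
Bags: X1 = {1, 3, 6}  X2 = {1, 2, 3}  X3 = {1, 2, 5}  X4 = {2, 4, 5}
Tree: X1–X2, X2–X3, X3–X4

Yes; width 2.

Checking the three conditions: (i) the bags cover all of {1, 2, 3, 4, 5, 6}; (ii) for each edge, some bag contains both endpoints; (iii) the bags containing any fixed vertex form a subtree. All hold, so the decomposition is valid with width 3 − 1 = 2.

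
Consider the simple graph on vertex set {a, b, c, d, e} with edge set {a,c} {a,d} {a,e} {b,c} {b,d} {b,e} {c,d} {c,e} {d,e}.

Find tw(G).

3

A width-3 tree decomposition is:
Bags: B1 = {b, c, d, e}  B2 = {a, c, d, e}
Tree: B1–B2
Each bag holds 4 vertices, so the decomposition has width 3, which upper-bounds the treewidth. On the other hand G contains the 4-clique {a, c, d, e}. A clique must lie in a single bag of any decomposition, so no decomposition can have width below 3. Therefore the treewidth is 3.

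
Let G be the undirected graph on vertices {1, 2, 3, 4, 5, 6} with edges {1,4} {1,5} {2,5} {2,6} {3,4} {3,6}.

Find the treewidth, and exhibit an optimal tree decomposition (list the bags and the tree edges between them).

Every bag has size at most 3, so the width is 3 − 1 = 2 and tw(G) ≤ 2. The edges 6–2–5–1–4–3–6 form a cycle, so G is not a tree and its treewidth is at least 2. Therefore the treewidth is 2.

Treewidth 2.
One optimal decomposition is:
Bags: B1 = {2, 5, 6}  B2 = {1, 5, 6}  B3 = {1, 4, 6}  B4 = {3, 4, 6}
Tree: B1–B2, B2–B3, B3–B4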